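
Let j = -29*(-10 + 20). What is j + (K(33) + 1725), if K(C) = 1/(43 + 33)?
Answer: 109061/76 ≈ 1435.0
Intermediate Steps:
K(C) = 1/76
j = -290 (j = -29*10 = -290)
j + (K(33) + 1725) = -290 + (1/76 + 1725) = -290 + 131101/76 = 109061/76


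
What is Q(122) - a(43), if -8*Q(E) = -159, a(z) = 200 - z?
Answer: -1097/8 ≈ -137.13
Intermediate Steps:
Q(E) = 159/8 (Q(E) = -⅛*(-159) = 159/8)
Q(122) - a(43) = 159/8 - (200 - 1*43) = 159/8 - (200 - 43) = 159/8 - 1*157 = 159/8 - 157 = -1097/8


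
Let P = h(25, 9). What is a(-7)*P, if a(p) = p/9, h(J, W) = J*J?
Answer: -4375/9 ≈ -486.11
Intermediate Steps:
h(J, W) = J²
P = 625 (P = 25² = 625)
a(p) = p/9 (a(p) = p*(⅑) = p/9)
a(-7)*P = ((⅑)*(-7))*625 = -7/9*625 = -4375/9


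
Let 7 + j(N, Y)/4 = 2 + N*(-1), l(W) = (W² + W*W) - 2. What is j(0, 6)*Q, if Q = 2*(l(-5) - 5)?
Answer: -1720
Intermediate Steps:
l(W) = -2 + 2*W² (l(W) = (W² + W²) - 2 = 2*W² - 2 = -2 + 2*W²)
j(N, Y) = -20 - 4*N (j(N, Y) = -28 + 4*(2 + N*(-1)) = -28 + 4*(2 - N) = -28 + (8 - 4*N) = -20 - 4*N)
Q = 86 (Q = 2*((-2 + 2*(-5)²) - 5) = 2*((-2 + 2*25) - 5) = 2*((-2 + 50) - 5) = 2*(48 - 5) = 2*43 = 86)
j(0, 6)*Q = (-20 - 4*0)*86 = (-20 + 0)*86 = -20*86 = -1720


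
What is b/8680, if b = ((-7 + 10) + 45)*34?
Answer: 204/1085 ≈ 0.18802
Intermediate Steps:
b = 1632 (b = (3 + 45)*34 = 48*34 = 1632)
b/8680 = 1632/8680 = 1632*(1/8680) = 204/1085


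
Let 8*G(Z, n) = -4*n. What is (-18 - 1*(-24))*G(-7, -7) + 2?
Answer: 23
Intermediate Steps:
G(Z, n) = -n/2 (G(Z, n) = (-4*n)/8 = -n/2)
(-18 - 1*(-24))*G(-7, -7) + 2 = (-18 - 1*(-24))*(-½*(-7)) + 2 = (-18 + 24)*(7/2) + 2 = 6*(7/2) + 2 = 21 + 2 = 23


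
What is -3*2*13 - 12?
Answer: -90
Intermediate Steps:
-3*2*13 - 12 = -6*13 - 12 = -78 - 12 = -90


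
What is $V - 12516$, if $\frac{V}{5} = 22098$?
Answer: $97974$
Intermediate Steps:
$V = 110490$ ($V = 5 \cdot 22098 = 110490$)
$V - 12516 = 110490 - 12516 = 97974$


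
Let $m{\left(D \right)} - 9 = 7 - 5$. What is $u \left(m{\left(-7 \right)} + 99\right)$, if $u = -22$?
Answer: $-2420$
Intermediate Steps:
$m{\left(D \right)} = 11$ ($m{\left(D \right)} = 9 + \left(7 - 5\right) = 9 + 2 = 11$)
$u \left(m{\left(-7 \right)} + 99\right) = - 22 \left(11 + 99\right) = \left(-22\right) 110 = -2420$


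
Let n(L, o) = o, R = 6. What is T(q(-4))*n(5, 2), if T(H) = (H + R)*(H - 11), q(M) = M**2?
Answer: 220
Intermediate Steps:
T(H) = (-11 + H)*(6 + H) (T(H) = (H + 6)*(H - 11) = (6 + H)*(-11 + H) = (-11 + H)*(6 + H))
T(q(-4))*n(5, 2) = (-66 + ((-4)**2)**2 - 5*(-4)**2)*2 = (-66 + 16**2 - 5*16)*2 = (-66 + 256 - 80)*2 = 110*2 = 220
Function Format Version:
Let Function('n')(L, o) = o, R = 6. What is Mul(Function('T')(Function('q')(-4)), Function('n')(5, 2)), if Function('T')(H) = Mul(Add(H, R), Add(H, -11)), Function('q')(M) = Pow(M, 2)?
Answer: 220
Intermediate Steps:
Function('T')(H) = Mul(Add(-11, H), Add(6, H)) (Function('T')(H) = Mul(Add(H, 6), Add(H, -11)) = Mul(Add(6, H), Add(-11, H)) = Mul(Add(-11, H), Add(6, H)))
Mul(Function('T')(Function('q')(-4)), Function('n')(5, 2)) = Mul(Add(-66, Pow(Pow(-4, 2), 2), Mul(-5, Pow(-4, 2))), 2) = Mul(Add(-66, Pow(16, 2), Mul(-5, 16)), 2) = Mul(Add(-66, 256, -80), 2) = Mul(110, 2) = 220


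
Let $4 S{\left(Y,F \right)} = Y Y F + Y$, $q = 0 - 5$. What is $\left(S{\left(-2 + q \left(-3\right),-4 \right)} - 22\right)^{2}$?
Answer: $\frac{564001}{16} \approx 35250.0$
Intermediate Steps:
$q = -5$
$S{\left(Y,F \right)} = \frac{Y}{4} + \frac{F Y^{2}}{4}$ ($S{\left(Y,F \right)} = \frac{Y Y F + Y}{4} = \frac{Y^{2} F + Y}{4} = \frac{F Y^{2} + Y}{4} = \frac{Y + F Y^{2}}{4} = \frac{Y}{4} + \frac{F Y^{2}}{4}$)
$\left(S{\left(-2 + q \left(-3\right),-4 \right)} - 22\right)^{2} = \left(\frac{\left(-2 - -15\right) \left(1 - 4 \left(-2 - -15\right)\right)}{4} - 22\right)^{2} = \left(\frac{\left(-2 + 15\right) \left(1 - 4 \left(-2 + 15\right)\right)}{4} - 22\right)^{2} = \left(\frac{1}{4} \cdot 13 \left(1 - 52\right) - 22\right)^{2} = \left(\frac{1}{4} \cdot 13 \left(-51\right) - 22\right)^{2} = \left(- \frac{663}{4} - 22\right)^{2} = \left(- \frac{751}{4}\right)^{2} = \frac{564001}{16}$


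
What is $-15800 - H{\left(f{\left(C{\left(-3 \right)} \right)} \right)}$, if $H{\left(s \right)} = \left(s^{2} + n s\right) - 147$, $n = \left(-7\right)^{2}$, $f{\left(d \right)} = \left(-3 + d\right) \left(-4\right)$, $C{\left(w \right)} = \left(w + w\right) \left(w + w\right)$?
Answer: $-26609$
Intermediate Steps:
$C{\left(w \right)} = 4 w^{2}$ ($C{\left(w \right)} = 2 w 2 w = 4 w^{2}$)
$f{\left(d \right)} = 12 - 4 d$
$n = 49$
$H{\left(s \right)} = -147 + s^{2} + 49 s$ ($H{\left(s \right)} = \left(s^{2} + 49 s\right) - 147 = -147 + s^{2} + 49 s$)
$-15800 - H{\left(f{\left(C{\left(-3 \right)} \right)} \right)} = -15800 - \left(-147 + \left(12 - 4 \cdot 4 \left(-3\right)^{2}\right)^{2} + 49 \left(12 - 4 \cdot 4 \left(-3\right)^{2}\right)\right) = -15800 - \left(-147 + \left(12 - 4 \cdot 4 \cdot 9\right)^{2} + 49 \left(12 - 4 \cdot 4 \cdot 9\right)\right) = -15800 - \left(-147 + \left(12 - 144\right)^{2} + 49 \left(12 - 144\right)\right) = -15800 - \left(-147 + \left(-132\right)^{2} + 49 \left(-132\right)\right) = -15800 - \left(-147 + 17424 - 6468\right) = -15800 - 10809 = -26609$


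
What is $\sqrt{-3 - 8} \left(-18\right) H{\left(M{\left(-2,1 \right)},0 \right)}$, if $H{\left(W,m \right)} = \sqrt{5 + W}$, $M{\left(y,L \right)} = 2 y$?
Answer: $- 18 i \sqrt{11} \approx - 59.699 i$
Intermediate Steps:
$\sqrt{-3 - 8} \left(-18\right) H{\left(M{\left(-2,1 \right)},0 \right)} = \sqrt{-3 - 8} \left(-18\right) \sqrt{5 + 2 \left(-2\right)} = \sqrt{-11} \left(-18\right) \sqrt{5 - 4} = i \sqrt{11} \left(-18\right) \sqrt{1} = - 18 i \sqrt{11} \cdot 1 = - 18 i \sqrt{11}$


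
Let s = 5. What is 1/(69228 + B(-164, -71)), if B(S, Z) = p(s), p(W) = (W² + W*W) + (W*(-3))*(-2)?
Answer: 1/69308 ≈ 1.4428e-5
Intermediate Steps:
p(W) = 2*W² + 6*W (p(W) = (W² + W²) - 3*W*(-2) = 2*W² + 6*W)
B(S, Z) = 80 (B(S, Z) = 2*5*(3 + 5) = 2*5*8 = 80)
1/(69228 + B(-164, -71)) = 1/(69228 + 80) = 1/69308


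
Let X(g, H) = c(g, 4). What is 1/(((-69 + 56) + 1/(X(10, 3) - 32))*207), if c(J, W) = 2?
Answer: -10/26979 ≈ -0.00037066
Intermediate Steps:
X(g, H) = 2
1/(((-69 + 56) + 1/(X(10, 3) - 32))*207) = 1/(((-69 + 56) + 1/(2 - 32))*207) = 1/((-13 + 1/(-30))*207) = 1/((-13 - 1/30)*207) = 1/(-391/30*207) = 1/(-26979/10) = -10/26979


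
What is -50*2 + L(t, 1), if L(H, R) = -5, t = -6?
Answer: -105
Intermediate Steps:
-50*2 + L(t, 1) = -50*2 - 5 = -100 - 5 = -105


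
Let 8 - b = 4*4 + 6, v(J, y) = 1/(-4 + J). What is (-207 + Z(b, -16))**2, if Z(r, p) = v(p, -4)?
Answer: 17147881/400 ≈ 42870.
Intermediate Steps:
b = -14 (b = 8 - (4*4 + 6) = 8 - (16 + 6) = 8 - 1*22 = 8 - 22 = -14)
Z(r, p) = 1/(-4 + p)
(-207 + Z(b, -16))**2 = (-207 + 1/(-4 - 16))**2 = (-207 + 1/(-20))**2 = (-207 - 1/20)**2 = (-4141/20)**2 = 17147881/400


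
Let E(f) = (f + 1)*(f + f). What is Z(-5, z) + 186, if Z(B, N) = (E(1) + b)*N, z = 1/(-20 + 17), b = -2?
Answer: 556/3 ≈ 185.33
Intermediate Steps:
E(f) = 2*f*(1 + f) (E(f) = (1 + f)*(2*f) = 2*f*(1 + f))
z = -⅓ (z = 1/(-3) = -⅓ ≈ -0.33333)
Z(B, N) = 2*N (Z(B, N) = (2*1*(1 + 1) - 2)*N = (2*1*2 - 2)*N = (4 - 2)*N = 2*N)
Z(-5, z) + 186 = 2*(-⅓) + 186 = -⅔ + 186 = 556/3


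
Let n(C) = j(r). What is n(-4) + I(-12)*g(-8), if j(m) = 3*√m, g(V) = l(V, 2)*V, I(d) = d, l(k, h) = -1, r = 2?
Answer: -96 + 3*√2 ≈ -91.757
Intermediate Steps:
g(V) = -V
n(C) = 3*√2
n(-4) + I(-12)*g(-8) = 3*√2 - (-12)*(-8) = 3*√2 - 12*8 = 3*√2 - 96 = -96 + 3*√2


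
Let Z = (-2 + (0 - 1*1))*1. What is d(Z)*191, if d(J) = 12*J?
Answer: -6876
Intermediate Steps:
Z = -3 (Z = (-2 + (0 - 1))*1 = (-2 - 1)*1 = -3*1 = -3)
d(Z)*191 = (12*(-3))*191 = -36*191 = -6876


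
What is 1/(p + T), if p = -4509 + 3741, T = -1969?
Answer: -1/2737 ≈ -0.00036536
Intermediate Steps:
p = -768
1/(p + T) = 1/(-768 - 1969) = 1/(-2737) = -1/2737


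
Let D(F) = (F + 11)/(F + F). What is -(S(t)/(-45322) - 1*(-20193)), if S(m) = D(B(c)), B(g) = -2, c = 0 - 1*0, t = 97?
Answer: -3660748593/181288 ≈ -20193.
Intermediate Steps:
c = 0 (c = 0 + 0 = 0)
D(F) = (11 + F)/(2*F) (D(F) = (11 + F)/((2*F)) = (11 + F)*(1/(2*F)) = (11 + F)/(2*F))
S(m) = -9/4 (S(m) = (½)*(11 - 2)/(-2) = (½)*(-½)*9 = -9/4)
-(S(t)/(-45322) - 1*(-20193)) = -(-9/4/(-45322) - 1*(-20193)) = -(-9/4*(-1/45322) + 20193) = -(9/181288 + 20193) = -1*3660748593/181288 = -3660748593/181288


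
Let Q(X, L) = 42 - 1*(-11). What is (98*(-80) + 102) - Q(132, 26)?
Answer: -7791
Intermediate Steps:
Q(X, L) = 53 (Q(X, L) = 42 + 11 = 53)
(98*(-80) + 102) - Q(132, 26) = (98*(-80) + 102) - 1*53 = (-7840 + 102) - 53 = -7738 - 53 = -7791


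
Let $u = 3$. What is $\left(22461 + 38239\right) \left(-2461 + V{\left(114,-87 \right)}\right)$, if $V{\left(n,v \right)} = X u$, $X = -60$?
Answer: $-160308700$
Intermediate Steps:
$V{\left(n,v \right)} = -180$ ($V{\left(n,v \right)} = \left(-60\right) 3 = -180$)
$\left(22461 + 38239\right) \left(-2461 + V{\left(114,-87 \right)}\right) = \left(22461 + 38239\right) \left(-2461 - 180\right) = 60700 \left(-2641\right) = -160308700$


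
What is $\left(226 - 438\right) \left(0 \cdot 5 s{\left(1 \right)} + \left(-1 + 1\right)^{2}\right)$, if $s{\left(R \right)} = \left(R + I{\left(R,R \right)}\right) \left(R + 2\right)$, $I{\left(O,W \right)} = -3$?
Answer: $0$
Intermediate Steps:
$s{\left(R \right)} = \left(-3 + R\right) \left(2 + R\right)$ ($s{\left(R \right)} = \left(R - 3\right) \left(R + 2\right) = \left(-3 + R\right) \left(2 + R\right)$)
$\left(226 - 438\right) \left(0 \cdot 5 s{\left(1 \right)} + \left(-1 + 1\right)^{2}\right) = \left(226 - 438\right) \left(0 \cdot 5 \left(-6 + 1^{2} - 1\right) + \left(-1 + 1\right)^{2}\right) = - 212 \left(0 \left(-6 + 1 - 1\right) + 0^{2}\right) = - 212 \left(0 \left(-6\right) + 0\right) = - 212 \left(0 + 0\right) = \left(-212\right) 0 = 0$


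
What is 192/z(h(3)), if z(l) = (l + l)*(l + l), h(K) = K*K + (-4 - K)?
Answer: 12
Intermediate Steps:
h(K) = -4 + K² - K (h(K) = K² + (-4 - K) = -4 + K² - K)
z(l) = 4*l² (z(l) = (2*l)*(2*l) = 4*l²)
192/z(h(3)) = 192/((4*(-4 + 3² - 1*3)²)) = 192/((4*(-4 + 9 - 3)²)) = 192/((4*2²)) = 192/((4*4)) = 192/16 = 192*(1/16) = 12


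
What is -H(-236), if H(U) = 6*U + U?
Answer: 1652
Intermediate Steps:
H(U) = 7*U
-H(-236) = -7*(-236) = -1*(-1652) = 1652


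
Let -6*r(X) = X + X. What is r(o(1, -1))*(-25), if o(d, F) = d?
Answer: 25/3 ≈ 8.3333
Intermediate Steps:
r(X) = -X/3 (r(X) = -(X + X)/6 = -X/3)
r(o(1, -1))*(-25) = -⅓*1*(-25) = -⅓*(-25) = 25/3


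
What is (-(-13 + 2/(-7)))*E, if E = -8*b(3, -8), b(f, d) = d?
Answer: 5952/7 ≈ 850.29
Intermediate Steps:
E = 64 (E = -8*(-8) = 64)
(-(-13 + 2/(-7)))*E = -(-13 + 2/(-7))*64 = -(-13 + 2*(-⅐))*64 = -(-13 - 2/7)*64 = -1*(-93/7)*64 = (93/7)*64 = 5952/7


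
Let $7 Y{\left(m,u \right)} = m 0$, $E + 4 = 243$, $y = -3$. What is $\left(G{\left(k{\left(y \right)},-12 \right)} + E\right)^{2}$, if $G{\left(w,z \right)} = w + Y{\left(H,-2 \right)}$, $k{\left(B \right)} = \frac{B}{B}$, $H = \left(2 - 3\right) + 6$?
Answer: $57600$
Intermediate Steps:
$E = 239$ ($E = -4 + 243 = 239$)
$H = 5$ ($H = -1 + 6 = 5$)
$k{\left(B \right)} = 1$
$Y{\left(m,u \right)} = 0$ ($Y{\left(m,u \right)} = \frac{m 0}{7} = \frac{1}{7} \cdot 0 = 0$)
$G{\left(w,z \right)} = w$ ($G{\left(w,z \right)} = w + 0 = w$)
$\left(G{\left(k{\left(y \right)},-12 \right)} + E\right)^{2} = \left(1 + 239\right)^{2} = 240^{2} = 57600$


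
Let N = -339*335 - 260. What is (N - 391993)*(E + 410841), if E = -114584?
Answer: -149852123226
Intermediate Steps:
N = -113825 (N = -113565 - 260 = -113825)
(N - 391993)*(E + 410841) = (-113825 - 391993)*(-114584 + 410841) = -505818*296257 = -149852123226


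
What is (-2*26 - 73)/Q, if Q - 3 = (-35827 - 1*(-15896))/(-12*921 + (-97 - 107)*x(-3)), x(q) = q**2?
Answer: -322200/11719 ≈ -27.494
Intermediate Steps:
Q = 58595/12888 (Q = 3 + (-35827 - 1*(-15896))/(-12*921 + (-97 - 107)*(-3)**2) = 3 + (-35827 + 15896)/(-11052 - 204*9) = 3 - 19931/(-11052 - 1836) = 3 - 19931/(-12888) = 3 - 19931*(-1/12888) = 3 + 19931/12888 = 58595/12888 ≈ 4.5465)
(-2*26 - 73)/Q = (-2*26 - 73)/(58595/12888) = (-52 - 73)*(12888/58595) = -125*12888/58595 = -322200/11719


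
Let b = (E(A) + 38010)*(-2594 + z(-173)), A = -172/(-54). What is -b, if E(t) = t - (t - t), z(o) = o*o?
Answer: -28055441260/27 ≈ -1.0391e+9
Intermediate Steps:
A = 86/27 (A = -172*(-1/54) = 86/27 ≈ 3.1852)
z(o) = o**2
E(t) = t (E(t) = t - 1*0 = t + 0 = t)
b = 28055441260/27 (b = (86/27 + 38010)*(-2594 + (-173)**2) = 1026356*(-2594 + 29929)/27 = (1026356/27)*27335 = 28055441260/27 ≈ 1.0391e+9)
-b = -1*28055441260/27 = -28055441260/27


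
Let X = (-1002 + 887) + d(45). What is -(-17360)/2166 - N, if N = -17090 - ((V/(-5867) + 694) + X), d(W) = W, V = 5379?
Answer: 112599165257/6353961 ≈ 17721.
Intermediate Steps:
X = -70 (X = (-1002 + 887) + 45 = -115 + 45 = -70)
N = -103922659/5867 (N = -17090 - ((5379/(-5867) + 694) - 70) = -17090 - ((5379*(-1/5867) + 694) - 70) = -17090 - ((-5379/5867 + 694) - 70) = -17090 - (4066319/5867 - 70) = -17090 - 1*3655629/5867 = -17090 - 3655629/5867 = -103922659/5867 ≈ -17713.)
-(-17360)/2166 - N = -(-17360)/2166 - 1*(-103922659/5867) = -(-17360)/2166 + 103922659/5867 = -8*(-1085/1083) + 103922659/5867 = 8680/1083 + 103922659/5867 = 112599165257/6353961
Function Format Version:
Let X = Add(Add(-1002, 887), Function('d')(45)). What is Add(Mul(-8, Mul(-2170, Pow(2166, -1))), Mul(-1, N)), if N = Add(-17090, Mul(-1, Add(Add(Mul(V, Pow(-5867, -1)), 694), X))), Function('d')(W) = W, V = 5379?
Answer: Rational(112599165257, 6353961) ≈ 17721.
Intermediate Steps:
X = -70 (X = Add(Add(-1002, 887), 45) = Add(-115, 45) = -70)
N = Rational(-103922659, 5867) (N = Add(-17090, Mul(-1, Add(Add(Mul(5379, Pow(-5867, -1)), 694), -70))) = Add(-17090, Mul(-1, Add(Add(Mul(5379, Rational(-1, 5867)), 694), -70))) = Add(-17090, Mul(-1, Add(Add(Rational(-5379, 5867), 694), -70))) = Add(-17090, Mul(-1, Add(Rational(4066319, 5867), -70))) = Add(-17090, Mul(-1, Rational(3655629, 5867))) = Add(-17090, Rational(-3655629, 5867)) = Rational(-103922659, 5867) ≈ -17713.)
Add(Mul(-8, Mul(-2170, Pow(2166, -1))), Mul(-1, N)) = Add(Mul(-8, Mul(-2170, Pow(2166, -1))), Mul(-1, Rational(-103922659, 5867))) = Add(Mul(-8, Mul(-2170, Rational(1, 2166))), Rational(103922659, 5867)) = Add(Mul(-8, Rational(-1085, 1083)), Rational(103922659, 5867)) = Add(Rational(8680, 1083), Rational(103922659, 5867)) = Rational(112599165257, 6353961)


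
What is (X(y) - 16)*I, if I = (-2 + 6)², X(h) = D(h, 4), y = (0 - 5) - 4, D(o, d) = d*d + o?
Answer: -144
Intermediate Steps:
D(o, d) = o + d² (D(o, d) = d² + o = o + d²)
y = -9 (y = -5 - 4 = -9)
X(h) = 16 + h (X(h) = h + 4² = h + 16 = 16 + h)
I = 16 (I = 4² = 16)
(X(y) - 16)*I = ((16 - 9) - 16)*16 = (7 - 16)*16 = -9*16 = -144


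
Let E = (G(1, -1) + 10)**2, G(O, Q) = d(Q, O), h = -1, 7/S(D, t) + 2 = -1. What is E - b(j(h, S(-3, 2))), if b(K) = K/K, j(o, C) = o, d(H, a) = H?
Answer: 80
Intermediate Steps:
S(D, t) = -7/3 (S(D, t) = 7/(-2 - 1) = 7/(-3) = 7*(-1/3) = -7/3)
G(O, Q) = Q
E = 81 (E = (-1 + 10)**2 = 9**2 = 81)
b(K) = 1
E - b(j(h, S(-3, 2))) = 81 - 1*1 = 81 - 1 = 80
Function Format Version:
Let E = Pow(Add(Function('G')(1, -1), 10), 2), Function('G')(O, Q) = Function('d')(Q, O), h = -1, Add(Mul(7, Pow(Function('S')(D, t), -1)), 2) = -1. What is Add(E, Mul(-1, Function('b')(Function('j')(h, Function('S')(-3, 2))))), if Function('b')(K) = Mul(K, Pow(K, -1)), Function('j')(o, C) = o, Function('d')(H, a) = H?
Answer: 80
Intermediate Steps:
Function('S')(D, t) = Rational(-7, 3) (Function('S')(D, t) = Mul(7, Pow(Add(-2, -1), -1)) = Mul(7, Pow(-3, -1)) = Mul(7, Rational(-1, 3)) = Rational(-7, 3))
Function('G')(O, Q) = Q
E = 81 (E = Pow(Add(-1, 10), 2) = Pow(9, 2) = 81)
Function('b')(K) = 1
Add(E, Mul(-1, Function('b')(Function('j')(h, Function('S')(-3, 2))))) = Add(81, Mul(-1, 1)) = Add(81, -1) = 80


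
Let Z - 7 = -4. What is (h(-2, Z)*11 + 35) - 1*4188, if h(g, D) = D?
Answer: -4120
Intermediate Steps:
Z = 3 (Z = 7 - 4 = 3)
(h(-2, Z)*11 + 35) - 1*4188 = (3*11 + 35) - 1*4188 = (33 + 35) - 4188 = 68 - 4188 = -4120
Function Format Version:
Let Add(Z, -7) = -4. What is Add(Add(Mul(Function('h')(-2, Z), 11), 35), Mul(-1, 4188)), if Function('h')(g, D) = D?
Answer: -4120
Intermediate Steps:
Z = 3 (Z = Add(7, -4) = 3)
Add(Add(Mul(Function('h')(-2, Z), 11), 35), Mul(-1, 4188)) = Add(Add(Mul(3, 11), 35), Mul(-1, 4188)) = Add(Add(33, 35), -4188) = Add(68, -4188) = -4120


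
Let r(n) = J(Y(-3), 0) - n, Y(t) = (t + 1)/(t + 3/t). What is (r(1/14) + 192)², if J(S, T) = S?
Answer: 1814409/49 ≈ 37029.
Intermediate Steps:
Y(t) = (1 + t)/(t + 3/t)
r(n) = ½ - n (r(n) = -3*(1 - 3)/(3 + (-3)²) - n = -3*(-2)/(3 + 9) - n = -3*(-2)/12 - n = -3*1/12*(-2) - n = ½ - n)
(r(1/14) + 192)² = ((½ - 1/14) + 192)² = (3/7 + 192)² = (1347/7)² = 1814409/49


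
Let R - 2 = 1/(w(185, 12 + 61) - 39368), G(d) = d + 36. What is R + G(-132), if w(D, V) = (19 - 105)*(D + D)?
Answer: -6691673/71188 ≈ -94.000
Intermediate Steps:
G(d) = 36 + d
w(D, V) = -172*D
R = 142375/71188 (R = 2 + 1/(-172*185 - 39368) = 2 + 1/(-31820 - 39368) = 2 + 1/(-71188) = 2 - 1/71188 = 142375/71188 ≈ 2.0000)
R + G(-132) = 142375/71188 + (36 - 132) = 142375/71188 - 96 = -6691673/71188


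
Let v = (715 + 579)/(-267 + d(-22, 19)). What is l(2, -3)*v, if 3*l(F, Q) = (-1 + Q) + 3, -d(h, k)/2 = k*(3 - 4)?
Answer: 1294/687 ≈ 1.8836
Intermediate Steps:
d(h, k) = 2*k (d(h, k) = -2*k*(3 - 4) = -2*k*(-1) = -(-2)*k = 2*k)
l(F, Q) = ⅔ + Q/3 (l(F, Q) = ((-1 + Q) + 3)/3 = (2 + Q)/3 = ⅔ + Q/3)
v = -1294/229 (v = (715 + 579)/(-267 + 2*19) = 1294/(-267 + 38) = 1294/(-229) = 1294*(-1/229) = -1294/229 ≈ -5.6507)
l(2, -3)*v = (⅔ + (⅓)*(-3))*(-1294/229) = (⅔ - 1)*(-1294/229) = -⅓*(-1294/229) = 1294/687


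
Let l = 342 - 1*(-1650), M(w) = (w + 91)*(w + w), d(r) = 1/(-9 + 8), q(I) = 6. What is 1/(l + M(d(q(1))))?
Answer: 1/1812 ≈ 0.00055188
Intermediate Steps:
d(r) = -1 (d(r) = 1/(-1) = -1)
M(w) = 2*w*(91 + w) (M(w) = (91 + w)*(2*w) = 2*w*(91 + w))
l = 1992 (l = 342 + 1650 = 1992)
1/(l + M(d(q(1)))) = 1/(1992 + 2*(-1)*(91 - 1)) = 1/(1992 + 2*(-1)*90) = 1/(1992 - 180) = 1/1812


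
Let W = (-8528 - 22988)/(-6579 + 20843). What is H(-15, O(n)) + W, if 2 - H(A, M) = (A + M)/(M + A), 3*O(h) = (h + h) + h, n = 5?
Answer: -4313/3566 ≈ -1.2095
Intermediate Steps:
O(h) = h (O(h) = ((h + h) + h)/3 = (2*h + h)/3 = (3*h)/3 = h)
H(A, M) = 1 (H(A, M) = 2 - (A + M)/(M + A) = 2 - (A + M)/(A + M) = 2 - 1*1 = 2 - 1 = 1)
W = -7879/3566 (W = -31516/14264 = -31516*1/14264 = -7879/3566 ≈ -2.2095)
H(-15, O(n)) + W = 1 - 7879/3566 = -4313/3566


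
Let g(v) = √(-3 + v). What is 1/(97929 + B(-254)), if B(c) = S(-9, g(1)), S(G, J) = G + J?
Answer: 48960/4794163201 - I*√2/9588326402 ≈ 1.0212e-5 - 1.4749e-10*I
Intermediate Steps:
B(c) = -9 + I*√2 (B(c) = -9 + √(-3 + 1) = -9 + √(-2) = -9 + I*√2)
1/(97929 + B(-254)) = 1/(97929 + (-9 + I*√2)) = 1/(97920 + I*√2)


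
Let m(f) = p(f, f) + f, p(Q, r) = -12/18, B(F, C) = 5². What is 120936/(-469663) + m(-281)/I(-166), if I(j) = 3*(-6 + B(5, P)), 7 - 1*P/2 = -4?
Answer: -417545291/80312373 ≈ -5.1990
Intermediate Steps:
P = 22 (P = 14 - 2*(-4) = 14 + 8 = 22)
B(F, C) = 25
I(j) = 57 (I(j) = 3*(-6 + 25) = 3*19 = 57)
p(Q, r) = -⅔ (p(Q, r) = -12*1/18 = -⅔)
m(f) = -⅔ + f
120936/(-469663) + m(-281)/I(-166) = 120936/(-469663) + (-⅔ - 281)/57 = 120936*(-1/469663) - 845/3*1/57 = -120936/469663 - 845/171 = -417545291/80312373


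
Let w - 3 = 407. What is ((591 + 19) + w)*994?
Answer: 1013880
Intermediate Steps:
w = 410 (w = 3 + 407 = 410)
((591 + 19) + w)*994 = ((591 + 19) + 410)*994 = (610 + 410)*994 = 1020*994 = 1013880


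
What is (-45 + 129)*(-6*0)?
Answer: 0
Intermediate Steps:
(-45 + 129)*(-6*0) = 84*0 = 0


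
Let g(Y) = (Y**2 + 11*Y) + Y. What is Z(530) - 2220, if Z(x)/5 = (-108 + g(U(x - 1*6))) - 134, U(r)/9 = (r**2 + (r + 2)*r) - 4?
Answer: 122600130660890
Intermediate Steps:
U(r) = -36 + 9*r**2 + 9*r*(2 + r) (U(r) = 9*((r**2 + (r + 2)*r) - 4) = 9*((r**2 + (2 + r)*r) - 4) = 9*((r**2 + r*(2 + r)) - 4) = 9*(-4 + r**2 + r*(2 + r)) = -36 + 9*r**2 + 9*r*(2 + r))
g(Y) = Y**2 + 12*Y
Z(x) = -1210 + 5*(-144 + 18*x + 18*(-6 + x)**2)*(-132 + 18*x + 18*(-6 + x)**2) (Z(x) = 5*((-108 + (-36 + 18*(x - 1*6) + 18*(x - 1*6)**2)*(12 + (-36 + 18*(x - 1*6) + 18*(x - 1*6)**2))) - 134) = 5*((-108 + (-36 + 18*(x - 6) + 18*(x - 6)**2)*(12 + (-36 + 18*(x - 6) + 18*(x - 6)**2))) - 134) = 5*((-108 + (-36 + 18*(-6 + x) + 18*(-6 + x)**2)*(12 + (-36 + 18*(-6 + x) + 18*(-6 + x)**2))) - 134) = 5*((-108 + (-36 + (-108 + 18*x) + 18*(-6 + x)**2)*(12 + (-36 + (-108 + 18*x) + 18*(-6 + x)**2))) - 134) = 5*((-108 + (-144 + 18*x + 18*(-6 + x)**2)*(12 + (-144 + 18*x + 18*(-6 + x)**2))) - 134) = 5*((-108 + (-144 + 18*x + 18*(-6 + x)**2)*(-132 + 18*x + 18*(-6 + x)**2)) - 134) = 5*(-242 + (-144 + 18*x + 18*(-6 + x)**2)*(-132 + 18*x + 18*(-6 + x)**2)) = -1210 + 5*(-144 + 18*x + 18*(-6 + x)**2)*(-132 + 18*x + 18*(-6 + x)**2))
Z(530) - 2220 = (1299110 - 1009800*530 - 35640*530**3 + 1620*530**4 + 287820*530**2) - 2220 = (1299110 - 535194000 - 35640*148877000 + 1620*78904810000 + 287820*280900) - 2220 = (1299110 - 535194000 - 5305976280000 + 127825792200000 + 80848638000) - 2220 = 122600130663110 - 2220 = 122600130660890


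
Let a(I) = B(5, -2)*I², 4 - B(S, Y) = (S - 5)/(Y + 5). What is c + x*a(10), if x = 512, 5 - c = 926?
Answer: 203879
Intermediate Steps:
c = -921 (c = 5 - 1*926 = 5 - 926 = -921)
B(S, Y) = 4 - (-5 + S)/(5 + Y) (B(S, Y) = 4 - (S - 5)/(Y + 5) = 4 - (-5 + S)/(5 + Y))
a(I) = 4*I² (a(I) = ((25 - 1*5 + 4*(-2))/(5 - 2))*I² = ((25 - 5 - 8)/3)*I² = ((⅓)*12)*I² = 4*I²)
c + x*a(10) = -921 + 512*(4*10²) = -921 + 512*(4*100) = -921 + 512*400 = -921 + 204800 = 203879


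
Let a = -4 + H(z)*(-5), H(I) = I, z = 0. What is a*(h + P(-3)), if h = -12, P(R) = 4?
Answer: 32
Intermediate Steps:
a = -4 (a = -4 + 0*(-5) = -4 + 0 = -4)
a*(h + P(-3)) = -4*(-12 + 4) = -4*(-8) = 32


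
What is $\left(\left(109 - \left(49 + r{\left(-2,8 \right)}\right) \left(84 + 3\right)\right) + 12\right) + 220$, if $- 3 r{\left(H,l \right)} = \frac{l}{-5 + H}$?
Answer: $- \frac{27686}{7} \approx -3955.1$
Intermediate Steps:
$r{\left(H,l \right)} = - \frac{l}{3 \left(-5 + H\right)}$ ($r{\left(H,l \right)} = - \frac{l \frac{1}{-5 + H}}{3} = - \frac{l}{3 \left(-5 + H\right)}$)
$\left(\left(109 - \left(49 + r{\left(-2,8 \right)}\right) \left(84 + 3\right)\right) + 12\right) + 220 = \left(\left(109 - \left(49 - \frac{8}{-15 + 3 \left(-2\right)}\right) \left(84 + 3\right)\right) + 12\right) + 220 = \left(\left(109 - \left(49 - \frac{8}{-15 - 6}\right) 87\right) + 12\right) + 220 = \left(\left(109 - \left(49 - \frac{8}{-21}\right) 87\right) + 12\right) + 220 = \left(\left(109 - \left(49 - 8 \left(- \frac{1}{21}\right)\right) 87\right) + 12\right) + 220 = \left(\left(109 - \left(49 + \frac{8}{21}\right) 87\right) + 12\right) + 220 = \left(\left(109 - \frac{1037}{21} \cdot 87\right) + 12\right) + 220 = \left(\left(109 - \frac{30073}{7}\right) + 12\right) + 220 = \left(- \frac{29310}{7} + 12\right) + 220 = - \frac{29226}{7} + 220 = - \frac{27686}{7}$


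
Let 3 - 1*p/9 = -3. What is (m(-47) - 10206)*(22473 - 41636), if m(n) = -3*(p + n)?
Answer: 195980001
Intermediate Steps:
p = 54 (p = 27 - 9*(-3) = 27 + 27 = 54)
m(n) = -162 - 3*n (m(n) = -3*(54 + n) = -162 - 3*n)
(m(-47) - 10206)*(22473 - 41636) = ((-162 - 3*(-47)) - 10206)*(22473 - 41636) = ((-162 + 141) - 10206)*(-19163) = (-21 - 10206)*(-19163) = -10227*(-19163) = 195980001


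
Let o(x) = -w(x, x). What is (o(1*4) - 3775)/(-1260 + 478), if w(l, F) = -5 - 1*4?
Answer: 1883/391 ≈ 4.8159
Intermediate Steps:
w(l, F) = -9 (w(l, F) = -5 - 4 = -9)
o(x) = 9 (o(x) = -1*(-9) = 9)
(o(1*4) - 3775)/(-1260 + 478) = (9 - 3775)/(-1260 + 478) = -3766/(-782) = -3766*(-1/782) = 1883/391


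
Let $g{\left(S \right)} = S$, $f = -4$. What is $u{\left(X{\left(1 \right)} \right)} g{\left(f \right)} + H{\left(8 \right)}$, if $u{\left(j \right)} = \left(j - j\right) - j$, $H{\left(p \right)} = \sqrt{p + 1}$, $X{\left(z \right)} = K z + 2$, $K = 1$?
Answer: $15$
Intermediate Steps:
$X{\left(z \right)} = 2 + z$ ($X{\left(z \right)} = 1 z + 2 = z + 2 = 2 + z$)
$H{\left(p \right)} = \sqrt{1 + p}$
$u{\left(j \right)} = - j$ ($u{\left(j \right)} = 0 - j = - j$)
$u{\left(X{\left(1 \right)} \right)} g{\left(f \right)} + H{\left(8 \right)} = - (2 + 1) \left(-4\right) + \sqrt{1 + 8} = \left(-1\right) 3 \left(-4\right) + \sqrt{9} = \left(-3\right) \left(-4\right) + 3 = 12 + 3 = 15$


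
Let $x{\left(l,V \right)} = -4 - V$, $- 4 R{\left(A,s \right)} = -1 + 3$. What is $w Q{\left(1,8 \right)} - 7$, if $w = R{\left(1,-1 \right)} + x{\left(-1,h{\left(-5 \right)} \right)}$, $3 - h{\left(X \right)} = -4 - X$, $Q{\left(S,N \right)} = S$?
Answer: $- \frac{27}{2} \approx -13.5$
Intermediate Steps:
$R{\left(A,s \right)} = - \frac{1}{2}$ ($R{\left(A,s \right)} = - \frac{-1 + 3}{4} = \left(- \frac{1}{4}\right) 2 = - \frac{1}{2}$)
$h{\left(X \right)} = 7 + X$ ($h{\left(X \right)} = 3 - \left(-4 - X\right) = 3 + \left(4 + X\right) = 7 + X$)
$w = - \frac{13}{2}$ ($w = - \frac{1}{2} - 6 = - \frac{13}{2} \approx -6.5$)
$w Q{\left(1,8 \right)} - 7 = \left(- \frac{13}{2}\right) 1 - 7 = - \frac{13}{2} - 7 = - \frac{27}{2}$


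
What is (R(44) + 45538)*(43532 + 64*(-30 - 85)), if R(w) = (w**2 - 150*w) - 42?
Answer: 1476975104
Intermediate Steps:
R(w) = -42 + w**2 - 150*w
(R(44) + 45538)*(43532 + 64*(-30 - 85)) = ((-42 + 44**2 - 150*44) + 45538)*(43532 + 64*(-30 - 85)) = ((-42 + 1936 - 6600) + 45538)*(43532 + 64*(-115)) = (-4706 + 45538)*(43532 - 7360) = 40832*36172 = 1476975104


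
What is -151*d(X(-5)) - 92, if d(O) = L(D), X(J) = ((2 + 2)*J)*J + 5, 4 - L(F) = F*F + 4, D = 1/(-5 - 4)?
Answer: -7301/81 ≈ -90.136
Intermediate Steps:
D = -⅑ (D = 1/(-9) = -⅑ ≈ -0.11111)
L(F) = -F² (L(F) = 4 - (F*F + 4) = 4 - (F² + 4) = 4 - (4 + F²) = 4 + (-4 - F²) = -F²)
X(J) = 5 + 4*J² (X(J) = (4*J)*J + 5 = 4*J² + 5 = 5 + 4*J²)
d(O) = -1/81 (d(O) = -(-⅑)² = -1*1/81 = -1/81)
-151*d(X(-5)) - 92 = -151*(-1/81) - 92 = 151/81 - 92 = -7301/81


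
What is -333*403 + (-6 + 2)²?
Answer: -134183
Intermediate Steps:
-333*403 + (-6 + 2)² = -134199 + (-4)² = -134199 + 16 = -134183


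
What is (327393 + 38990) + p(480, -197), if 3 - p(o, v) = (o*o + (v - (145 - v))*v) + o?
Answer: 29323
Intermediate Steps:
p(o, v) = 3 - o - o**2 - v*(-145 + 2*v) (p(o, v) = 3 - ((o*o + (v - (145 - v))*v) + o) = 3 - ((o**2 + (v + (-145 + v))*v) + o) = 3 - ((o**2 + (-145 + 2*v)*v) + o) = 3 - ((o**2 + v*(-145 + 2*v)) + o) = 3 - (o + o**2 + v*(-145 + 2*v)) = 3 + (-o - o**2 - v*(-145 + 2*v)) = 3 - o - o**2 - v*(-145 + 2*v))
(327393 + 38990) + p(480, -197) = (327393 + 38990) + (3 - 1*480 - 1*480**2 - 2*(-197)**2 + 145*(-197)) = 366383 + (3 - 480 - 1*230400 - 2*38809 - 28565) = 366383 + (3 - 480 - 230400 - 77618 - 28565) = 366383 - 337060 = 29323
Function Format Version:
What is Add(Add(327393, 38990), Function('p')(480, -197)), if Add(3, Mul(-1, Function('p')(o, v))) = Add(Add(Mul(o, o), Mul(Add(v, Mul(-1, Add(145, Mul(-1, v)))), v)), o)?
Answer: 29323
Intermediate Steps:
Function('p')(o, v) = Add(3, Mul(-1, o), Mul(-1, Pow(o, 2)), Mul(-1, v, Add(-145, Mul(2, v)))) (Function('p')(o, v) = Add(3, Mul(-1, Add(Add(Mul(o, o), Mul(Add(v, Mul(-1, Add(145, Mul(-1, v)))), v)), o))) = Add(3, Mul(-1, Add(Add(Pow(o, 2), Mul(Add(v, Add(-145, v)), v)), o))) = Add(3, Mul(-1, Add(Add(Pow(o, 2), Mul(Add(-145, Mul(2, v)), v)), o))) = Add(3, Mul(-1, Add(Add(Pow(o, 2), Mul(v, Add(-145, Mul(2, v)))), o))) = Add(3, Mul(-1, Add(o, Pow(o, 2), Mul(v, Add(-145, Mul(2, v)))))) = Add(3, Add(Mul(-1, o), Mul(-1, Pow(o, 2)), Mul(-1, v, Add(-145, Mul(2, v))))) = Add(3, Mul(-1, o), Mul(-1, Pow(o, 2)), Mul(-1, v, Add(-145, Mul(2, v)))))
Add(Add(327393, 38990), Function('p')(480, -197)) = Add(Add(327393, 38990), Add(3, Mul(-1, 480), Mul(-1, Pow(480, 2)), Mul(-2, Pow(-197, 2)), Mul(145, -197))) = Add(366383, Add(3, -480, Mul(-1, 230400), Mul(-2, 38809), -28565)) = Add(366383, Add(3, -480, -230400, -77618, -28565)) = Add(366383, -337060) = 29323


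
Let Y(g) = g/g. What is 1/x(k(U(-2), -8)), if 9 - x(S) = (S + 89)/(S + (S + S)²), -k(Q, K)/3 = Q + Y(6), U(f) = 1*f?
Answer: 39/259 ≈ 0.15058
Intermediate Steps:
U(f) = f
Y(g) = 1
k(Q, K) = -3 - 3*Q (k(Q, K) = -3*(Q + 1) = -3*(1 + Q) = -3 - 3*Q)
x(S) = 9 - (89 + S)/(S + 4*S²) (x(S) = 9 - (S + 89)/(S + (S + S)²) = 9 - (89 + S)/(S + (2*S)²) = 9 - (89 + S)/(S + 4*S²))
1/x(k(U(-2), -8)) = 1/((-89 + 8*(-3 - 3*(-2)) + 36*(-3 - 3*(-2))²)/((-3 - 3*(-2))*(1 + 4*(-3 - 3*(-2))))) = 1/((-89 + 8*(-3 + 6) + 36*(-3 + 6)²)/((-3 + 6)*(1 + 4*(-3 + 6)))) = 1/((-89 + 8*3 + 36*3²)/(3*(1 + 4*3))) = 1/((-89 + 24 + 36*9)/(3*(1 + 12))) = 1/((⅓)*(-89 + 24 + 324)/13) = 1/((⅓)*(1/13)*259) = 1/(259/39) = 39/259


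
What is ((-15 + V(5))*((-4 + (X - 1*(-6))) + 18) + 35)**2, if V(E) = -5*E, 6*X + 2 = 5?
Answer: 616225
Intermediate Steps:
X = 1/2 (X = -1/3 + (1/6)*5 = -1/3 + 5/6 = 1/2 ≈ 0.50000)
((-15 + V(5))*((-4 + (X - 1*(-6))) + 18) + 35)**2 = ((-15 - 5*5)*((-4 + (1/2 - 1*(-6))) + 18) + 35)**2 = ((-15 - 25)*((-4 + (1/2 + 6)) + 18) + 35)**2 = (-40*((-4 + 13/2) + 18) + 35)**2 = (-40*(5/2 + 18) + 35)**2 = (-40*41/2 + 35)**2 = (-820 + 35)**2 = (-785)**2 = 616225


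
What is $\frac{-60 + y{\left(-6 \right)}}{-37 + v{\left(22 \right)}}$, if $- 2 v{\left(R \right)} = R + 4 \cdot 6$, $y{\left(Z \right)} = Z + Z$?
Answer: $\frac{6}{5} \approx 1.2$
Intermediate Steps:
$y{\left(Z \right)} = 2 Z$
$v{\left(R \right)} = -12 - \frac{R}{2}$ ($v{\left(R \right)} = - \frac{R + 4 \cdot 6}{2} = - \frac{R + 24}{2} = - \frac{24 + R}{2} = -12 - \frac{R}{2}$)
$\frac{-60 + y{\left(-6 \right)}}{-37 + v{\left(22 \right)}} = \frac{-60 + 2 \left(-6\right)}{-37 - 23} = \frac{-60 - 12}{-37 - 23} = \frac{1}{-37 - 23} \left(-72\right) = \frac{1}{-60} \left(-72\right) = \left(- \frac{1}{60}\right) \left(-72\right) = \frac{6}{5}$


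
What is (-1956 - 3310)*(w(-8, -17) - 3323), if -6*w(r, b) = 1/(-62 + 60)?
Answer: 104990875/6 ≈ 1.7498e+7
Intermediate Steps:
w(r, b) = 1/12 (w(r, b) = -1/(6*(-62 + 60)) = -1/6/(-2) = -1/6*(-1/2) = 1/12)
(-1956 - 3310)*(w(-8, -17) - 3323) = (-1956 - 3310)*(1/12 - 3323) = -5266*(-39875/12) = 104990875/6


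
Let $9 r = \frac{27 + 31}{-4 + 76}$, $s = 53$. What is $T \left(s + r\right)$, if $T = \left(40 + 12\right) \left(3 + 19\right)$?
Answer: $\frac{4919486}{81} \approx 60734.0$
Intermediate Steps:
$T = 1144$ ($T = 52 \cdot 22 = 1144$)
$r = \frac{29}{324}$ ($r = \frac{\left(27 + 31\right) \frac{1}{-4 + 76}}{9} = \frac{58 \cdot \frac{1}{72}}{9} = \frac{1}{9} \cdot \frac{29}{36} = \frac{29}{324} \approx 0.089506$)
$T \left(s + r\right) = 1144 \left(53 + \frac{29}{324}\right) = 1144 \cdot \frac{17201}{324} = \frac{4919486}{81}$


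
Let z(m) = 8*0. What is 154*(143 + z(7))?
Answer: 22022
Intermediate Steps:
z(m) = 0
154*(143 + z(7)) = 154*(143 + 0) = 154*143 = 22022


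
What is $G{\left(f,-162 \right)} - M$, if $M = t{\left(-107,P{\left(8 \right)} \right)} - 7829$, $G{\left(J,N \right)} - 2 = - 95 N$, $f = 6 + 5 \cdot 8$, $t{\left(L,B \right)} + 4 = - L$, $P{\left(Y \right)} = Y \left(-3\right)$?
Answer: $23118$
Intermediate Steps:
$P{\left(Y \right)} = - 3 Y$
$t{\left(L,B \right)} = -4 - L$
$f = 46$ ($f = 6 + 40 = 46$)
$G{\left(J,N \right)} = 2 - 95 N$
$M = -7726$ ($M = \left(-4 - -107\right) - 7829 = \left(-4 + 107\right) - 7829 = 103 - 7829 = -7726$)
$G{\left(f,-162 \right)} - M = \left(2 - -15390\right) - -7726 = \left(2 + 15390\right) + 7726 = 15392 + 7726 = 23118$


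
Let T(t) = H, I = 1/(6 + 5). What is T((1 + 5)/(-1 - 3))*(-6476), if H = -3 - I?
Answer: 220184/11 ≈ 20017.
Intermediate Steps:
I = 1/11 ≈ 0.090909
H = -34/11 (H = -3 - 1*1/11 = -3 - 1/11 = -34/11 ≈ -3.0909)
T(t) = -34/11
T((1 + 5)/(-1 - 3))*(-6476) = -34/11*(-6476) = 220184/11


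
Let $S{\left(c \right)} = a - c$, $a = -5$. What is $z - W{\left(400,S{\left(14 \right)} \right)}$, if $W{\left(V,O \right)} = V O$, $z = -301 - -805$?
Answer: $8104$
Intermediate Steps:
$z = 504$ ($z = -301 + 805 = 504$)
$S{\left(c \right)} = -5 - c$
$W{\left(V,O \right)} = O V$
$z - W{\left(400,S{\left(14 \right)} \right)} = 504 - \left(-5 - 14\right) 400 = 504 - \left(-19\right) 400 = 504 - -7600 = 504 + 7600 = 8104$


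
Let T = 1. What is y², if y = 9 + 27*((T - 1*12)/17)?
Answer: 20736/289 ≈ 71.751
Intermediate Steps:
y = -144/17 (y = 9 + 27*((1 - 1*12)/17) = 9 + 27*((1 - 12)*(1/17)) = 9 + 27*(-11*1/17) = 9 + 27*(-11/17) = 9 - 297/17 = -144/17 ≈ -8.4706)
y² = (-144/17)² = 20736/289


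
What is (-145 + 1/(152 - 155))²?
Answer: 190096/9 ≈ 21122.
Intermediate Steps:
(-145 + 1/(152 - 155))² = (-145 + 1/(-3))² = (-145 - ⅓)² = (-436/3)² = 190096/9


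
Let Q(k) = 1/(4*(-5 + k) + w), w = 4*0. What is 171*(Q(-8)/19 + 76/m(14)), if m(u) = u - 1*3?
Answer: 675693/572 ≈ 1181.3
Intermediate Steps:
w = 0
m(u) = -3 + u (m(u) = u - 3 = -3 + u)
Q(k) = 1/(-20 + 4*k) (Q(k) = 1/(4*(-5 + k) + 0) = 1/((-20 + 4*k) + 0) = 1/(-20 + 4*k))
171*(Q(-8)/19 + 76/m(14)) = 171*((1/(4*(-5 - 8)))/19 + 76/(-3 + 14)) = 171*(((1/4)/(-13))*(1/19) + 76/11) = 171*(((1/4)*(-1/13))*(1/19) + 76*(1/11)) = 171*(-1/52*1/19 + 76/11) = 171*(-1/988 + 76/11) = 171*(75077/10868) = 675693/572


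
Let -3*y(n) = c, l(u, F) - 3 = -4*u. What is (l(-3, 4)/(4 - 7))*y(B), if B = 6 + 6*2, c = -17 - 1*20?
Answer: -185/3 ≈ -61.667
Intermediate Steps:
c = -37 (c = -17 - 20 = -37)
B = 18 (B = 6 + 12 = 18)
l(u, F) = 3 - 4*u
y(n) = 37/3 (y(n) = -⅓*(-37) = 37/3)
(l(-3, 4)/(4 - 7))*y(B) = ((3 - 4*(-3))/(4 - 7))*(37/3) = ((3 + 12)/(-3))*(37/3) = (15*(-⅓))*(37/3) = -5*37/3 = -185/3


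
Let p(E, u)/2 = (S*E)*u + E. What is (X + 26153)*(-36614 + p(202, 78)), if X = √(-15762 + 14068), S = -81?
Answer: -67701800346 - 28475502*I*√14 ≈ -6.7702e+10 - 1.0655e+8*I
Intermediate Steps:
X = 11*I*√14 (X = √(-1694) = 11*I*√14 ≈ 41.158*I)
p(E, u) = 2*E - 162*E*u (p(E, u) = 2*((-81*E)*u + E) = 2*(-81*E*u + E) = 2*(E - 81*E*u) = 2*E - 162*E*u)
(X + 26153)*(-36614 + p(202, 78)) = (11*I*√14 + 26153)*(-36614 + 2*202*(1 - 81*78)) = (26153 + 11*I*√14)*(-36614 + 2*202*(1 - 6318)) = (26153 + 11*I*√14)*(-36614 + 2*202*(-6317)) = (26153 + 11*I*√14)*(-36614 - 2552068) = (26153 + 11*I*√14)*(-2588682) = -67701800346 - 28475502*I*√14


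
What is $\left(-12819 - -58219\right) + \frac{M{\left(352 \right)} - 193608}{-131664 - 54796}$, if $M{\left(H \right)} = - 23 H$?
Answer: $\frac{2116371426}{46615} \approx 45401.0$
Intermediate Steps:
$\left(-12819 - -58219\right) + \frac{M{\left(352 \right)} - 193608}{-131664 - 54796} = \left(-12819 - -58219\right) + \frac{\left(-23\right) 352 - 193608}{-131664 - 54796} = \left(-12819 + 58219\right) + \frac{-8096 - 193608}{-186460} = 45400 - - \frac{50426}{46615} = 45400 + \frac{50426}{46615} = \frac{2116371426}{46615}$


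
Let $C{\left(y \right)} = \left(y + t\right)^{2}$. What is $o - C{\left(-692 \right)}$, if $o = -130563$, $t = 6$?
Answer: $-601159$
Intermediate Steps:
$C{\left(y \right)} = \left(6 + y\right)^{2}$ ($C{\left(y \right)} = \left(y + 6\right)^{2} = \left(6 + y\right)^{2}$)
$o - C{\left(-692 \right)} = -130563 - \left(6 - 692\right)^{2} = -130563 - \left(-686\right)^{2} = -130563 - 470596 = -601159$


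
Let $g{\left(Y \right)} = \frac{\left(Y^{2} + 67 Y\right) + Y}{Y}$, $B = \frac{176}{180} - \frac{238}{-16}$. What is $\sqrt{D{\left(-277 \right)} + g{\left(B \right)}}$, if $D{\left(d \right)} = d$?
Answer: $\frac{i \sqrt{695330}}{60} \approx 13.898 i$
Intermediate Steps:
$B = \frac{5707}{360}$ ($B = 176 \cdot \frac{1}{180} - - \frac{119}{8} = \frac{44}{45} + \frac{119}{8} = \frac{5707}{360} \approx 15.853$)
$g{\left(Y \right)} = \frac{Y^{2} + 68 Y}{Y}$
$\sqrt{D{\left(-277 \right)} + g{\left(B \right)}} = \sqrt{-277 + \left(68 + \frac{5707}{360}\right)} = \sqrt{-277 + \frac{30187}{360}} = \sqrt{- \frac{69533}{360}} = \frac{i \sqrt{695330}}{60}$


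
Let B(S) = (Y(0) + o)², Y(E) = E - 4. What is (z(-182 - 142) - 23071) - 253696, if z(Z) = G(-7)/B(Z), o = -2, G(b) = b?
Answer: -9963619/36 ≈ -2.7677e+5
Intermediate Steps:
Y(E) = -4 + E
B(S) = 36 (B(S) = ((-4 + 0) - 2)² = (-4 - 2)² = (-6)² = 36)
z(Z) = -7/36
(z(-182 - 142) - 23071) - 253696 = (-7/36 - 23071) - 253696 = -830563/36 - 253696 = -9963619/36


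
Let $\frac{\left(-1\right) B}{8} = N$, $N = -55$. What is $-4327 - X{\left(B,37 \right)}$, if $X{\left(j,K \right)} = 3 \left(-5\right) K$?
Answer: $-3772$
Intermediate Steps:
$B = 440$ ($B = \left(-8\right) \left(-55\right) = 440$)
$X{\left(j,K \right)} = - 15 K$
$-4327 - X{\left(B,37 \right)} = -4327 - \left(-15\right) 37 = -4327 - -555 = -4327 + 555 = -3772$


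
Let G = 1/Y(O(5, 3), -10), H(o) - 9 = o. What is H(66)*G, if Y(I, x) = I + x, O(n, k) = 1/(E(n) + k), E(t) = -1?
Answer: -150/19 ≈ -7.8947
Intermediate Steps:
H(o) = 9 + o
O(n, k) = 1/(-1 + k)
G = -2/19 (G = 1/(1/(-1 + 3) - 10) = 1/(1/2 - 10) = 1/(½ - 10) = 1/(-19/2) = -2/19 ≈ -0.10526)
H(66)*G = (9 + 66)*(-2/19) = 75*(-2/19) = -150/19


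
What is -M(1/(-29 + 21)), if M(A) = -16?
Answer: 16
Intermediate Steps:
-M(1/(-29 + 21)) = -1*(-16) = 16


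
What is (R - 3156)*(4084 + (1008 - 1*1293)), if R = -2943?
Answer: -23170101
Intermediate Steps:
(R - 3156)*(4084 + (1008 - 1*1293)) = (-2943 - 3156)*(4084 + (1008 - 1*1293)) = -6099*(4084 + (1008 - 1293)) = -6099*(4084 - 285) = -6099*3799 = -23170101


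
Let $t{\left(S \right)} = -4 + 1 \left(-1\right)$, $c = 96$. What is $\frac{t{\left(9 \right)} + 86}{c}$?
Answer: $\frac{27}{32} \approx 0.84375$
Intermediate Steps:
$t{\left(S \right)} = -5$ ($t{\left(S \right)} = -4 - 1 = -5$)
$\frac{t{\left(9 \right)} + 86}{c} = \frac{-5 + 86}{96} = \frac{1}{96} \cdot 81 = \frac{27}{32}$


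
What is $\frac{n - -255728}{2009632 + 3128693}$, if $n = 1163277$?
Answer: $\frac{283801}{1027665} \approx 0.27616$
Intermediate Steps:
$\frac{n - -255728}{2009632 + 3128693} = \frac{1163277 - -255728}{2009632 + 3128693} = \frac{1163277 + 255728}{5138325} = 1419005 \cdot \frac{1}{5138325} = \frac{283801}{1027665}$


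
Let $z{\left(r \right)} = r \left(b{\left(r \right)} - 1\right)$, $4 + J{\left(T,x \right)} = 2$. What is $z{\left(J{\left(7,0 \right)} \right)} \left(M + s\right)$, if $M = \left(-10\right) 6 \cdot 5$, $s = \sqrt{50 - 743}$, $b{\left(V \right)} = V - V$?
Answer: $-600 + 6 i \sqrt{77} \approx -600.0 + 52.65 i$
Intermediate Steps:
$J{\left(T,x \right)} = -2$ ($J{\left(T,x \right)} = -4 + 2 = -2$)
$b{\left(V \right)} = 0$
$s = 3 i \sqrt{77}$ ($s = \sqrt{-693} = 3 i \sqrt{77} \approx 26.325 i$)
$z{\left(r \right)} = - r$ ($z{\left(r \right)} = r \left(0 - 1\right) = r \left(-1\right) = - r$)
$M = -300$ ($M = \left(-60\right) 5 = -300$)
$z{\left(J{\left(7,0 \right)} \right)} \left(M + s\right) = \left(-1\right) \left(-2\right) \left(-300 + 3 i \sqrt{77}\right) = 2 \left(-300 + 3 i \sqrt{77}\right) = -600 + 6 i \sqrt{77}$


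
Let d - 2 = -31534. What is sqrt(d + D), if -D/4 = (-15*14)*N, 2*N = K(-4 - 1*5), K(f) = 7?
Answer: 4*I*sqrt(1787) ≈ 169.09*I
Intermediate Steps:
N = 7/2 (N = (1/2)*7 = 7/2 ≈ 3.5000)
d = -31532 (d = 2 - 31534 = -31532)
D = 2940 (D = -4*(-15*14)*7/2 = -(-840)*7/2 = -4*(-735) = 2940)
sqrt(d + D) = sqrt(-31532 + 2940) = sqrt(-28592) = 4*I*sqrt(1787)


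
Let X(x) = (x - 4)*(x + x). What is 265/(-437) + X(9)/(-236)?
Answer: -50935/51566 ≈ -0.98776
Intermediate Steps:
X(x) = 2*x*(-4 + x) (X(x) = (-4 + x)*(2*x) = 2*x*(-4 + x))
265/(-437) + X(9)/(-236) = 265/(-437) + (2*9*(-4 + 9))/(-236) = 265*(-1/437) + (2*9*5)*(-1/236) = -265/437 + 90*(-1/236) = -265/437 - 45/118 = -50935/51566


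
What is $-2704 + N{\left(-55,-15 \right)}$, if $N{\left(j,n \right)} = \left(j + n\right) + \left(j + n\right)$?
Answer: $-2844$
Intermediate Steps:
$N{\left(j,n \right)} = 2 j + 2 n$
$-2704 + N{\left(-55,-15 \right)} = -2704 + \left(2 \left(-55\right) + 2 \left(-15\right)\right) = -2704 - 140 = -2844$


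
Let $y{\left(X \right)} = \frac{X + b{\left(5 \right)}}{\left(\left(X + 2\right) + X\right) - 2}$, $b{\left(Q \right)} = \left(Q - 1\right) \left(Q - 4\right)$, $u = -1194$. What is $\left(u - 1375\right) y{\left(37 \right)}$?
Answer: $- \frac{105329}{74} \approx -1423.4$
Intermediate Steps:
$b{\left(Q \right)} = \left(-1 + Q\right) \left(-4 + Q\right)$
$y{\left(X \right)} = \frac{4 + X}{2 X}$ ($y{\left(X \right)} = \frac{X + \left(4 + 5^{2} - 25\right)}{\left(\left(X + 2\right) + X\right) - 2} = \frac{X + \left(4 + 25 - 25\right)}{\left(\left(2 + X\right) + X\right) - 2} = \frac{X + 4}{\left(2 + 2 X\right) - 2} = \frac{4 + X}{2 X}$)
$\left(u - 1375\right) y{\left(37 \right)} = \left(-1194 - 1375\right) \frac{4 + 37}{2 \cdot 37} = - 2569 \cdot \frac{1}{2} \cdot \frac{1}{37} \cdot 41 = \left(-2569\right) \frac{41}{74} = - \frac{105329}{74}$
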